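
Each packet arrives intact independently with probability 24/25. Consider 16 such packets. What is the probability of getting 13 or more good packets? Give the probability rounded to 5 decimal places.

0.99684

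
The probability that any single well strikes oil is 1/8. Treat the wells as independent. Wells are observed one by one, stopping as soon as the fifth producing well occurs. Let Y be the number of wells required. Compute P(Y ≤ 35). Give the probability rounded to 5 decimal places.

0.44872

Finishing within 35 wells ⇔ at least 5 successes in the first 35. With X ~ Binomial(35, 0.125), P(Y ≤ 35) = 1 − P(X ≤ 4).
  k=0: C(35,0)·0.125^0·0.875^35 = 0.0093386
  k=1: C(35,1)·0.125^1·0.875^34 = 0.0466930
  k=2: C(35,2)·0.125^2·0.875^33 = 0.1133973
  k=3: C(35,3)·0.125^3·0.875^32 = 0.1781958
  k=4: C(35,4)·0.125^4·0.875^31 = 0.2036523
1 − 0.5512770 = 0.4487230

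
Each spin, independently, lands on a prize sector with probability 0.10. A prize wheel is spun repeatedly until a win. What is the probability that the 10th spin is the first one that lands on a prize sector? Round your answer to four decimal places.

0.0387

Geometric (trials to first success), p = 0.10.
P(Y = 10) = (1−p)^9 · p = 0.38742 · 0.10 = 0.038742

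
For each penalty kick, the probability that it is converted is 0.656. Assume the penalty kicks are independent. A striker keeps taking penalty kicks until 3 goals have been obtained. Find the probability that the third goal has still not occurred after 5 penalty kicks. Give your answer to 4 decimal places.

Needing more than 5 penalty kicks ⇔ fewer than 3 successes in the first 5. With X ~ Binomial(5, 0.656), P(Y > 5) = P(X ≤ 2).
  k=0: C(5,0)·0.656^0·0.344^5 = 0.004817
  k=1: C(5,1)·0.656^1·0.344^4 = 0.045931
  k=2: C(5,2)·0.656^2·0.344^3 = 0.175179
P(X ≤ 2) = 0.225928

0.2259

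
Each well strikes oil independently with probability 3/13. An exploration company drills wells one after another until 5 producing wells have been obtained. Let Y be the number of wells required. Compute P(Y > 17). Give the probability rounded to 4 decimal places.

Needing more than 17 wells ⇔ fewer than 5 successes in the first 17. With X ~ Binomial(17, 0.230769), P(Y > 17) = P(X ≤ 4).
  k=0: C(17,0)·0.230769^0·0.769231^17 = 0.011560
  k=1: C(17,1)·0.230769^1·0.769231^16 = 0.058957
  k=2: C(17,2)·0.230769^2·0.769231^15 = 0.141496
  k=3: C(17,3)·0.230769^3·0.769231^14 = 0.212244
  k=4: C(17,4)·0.230769^4·0.769231^13 = 0.222856
P(X ≤ 4) = 0.647113

0.6471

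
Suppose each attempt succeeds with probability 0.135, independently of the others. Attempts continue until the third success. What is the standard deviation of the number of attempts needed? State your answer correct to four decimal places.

11.9326

Y = total attempts until the third success; negative binomial with r=3, p=0.135.
SD(Y) = √[r(1−p)/p²] = √(142.386831) = 11.932595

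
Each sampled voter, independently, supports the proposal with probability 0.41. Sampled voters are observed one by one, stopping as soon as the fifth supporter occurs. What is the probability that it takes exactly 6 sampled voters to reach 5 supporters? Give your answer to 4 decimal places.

Y = trial on which the fifth success occurs; negative binomial, r=5, p=0.41.
P(Y=6) = C(5,4) · p^5 · (1−p)^1
= 5 · 0.011586 · 0.59 = 0.034178

0.0342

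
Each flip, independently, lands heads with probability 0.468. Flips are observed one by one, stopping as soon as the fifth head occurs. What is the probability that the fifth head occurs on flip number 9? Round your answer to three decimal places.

0.126

Y = trial on which the fifth success occurs; negative binomial, r=5, p=0.468.
P(Y=9) = C(8,4) · p^5 · (1−p)^4
= 70 · 0.022451 · 0.080103 = 0.12588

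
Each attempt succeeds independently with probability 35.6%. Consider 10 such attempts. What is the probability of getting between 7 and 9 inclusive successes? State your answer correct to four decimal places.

0.0286

X ~ Binomial(10, 0.356); P(7 ≤ X ≤ 9) = Σ C(10,k) p^k (1−p)^(10−k) over k:
  k=7: C(10,7)·0.356^7·0.644^3 = 0.023227
  k=8: C(10,8)·0.356^8·0.644^2 = 0.004815
  k=9: C(10,9)·0.356^9·0.644^1 = 0.000591
Total = 0.028633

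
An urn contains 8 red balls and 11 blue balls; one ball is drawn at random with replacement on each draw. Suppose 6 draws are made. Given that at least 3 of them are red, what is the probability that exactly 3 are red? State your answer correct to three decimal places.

0.580

X ~ Binomial(6, 0.421053). Want P(X=3 | X≥3) = P(X=3) / P(X≥3).
P(X=3) = C(6,3)·0.421053^3·0.578947^3 = 0.28971
P(X≥3) = 1 − 0.03766 − 0.16432 − 0.29876 = 0.49927
Ratio = 0.28971 / 0.49927 = 0.58026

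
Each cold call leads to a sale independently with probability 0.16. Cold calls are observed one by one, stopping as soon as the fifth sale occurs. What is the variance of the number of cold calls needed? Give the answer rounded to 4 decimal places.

Y = total cold calls until the fifth success; negative binomial with r=5, p=0.16.
Var(Y) = r(1−p)/p² = 5·0.84 / 0.16² = 164.062500

164.0625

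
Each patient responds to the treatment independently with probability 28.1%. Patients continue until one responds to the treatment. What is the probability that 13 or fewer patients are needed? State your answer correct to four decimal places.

Y = number of patients to the first success; geometric, p = 0.281.
P(Y ≤ 13) = 1 − (1−p)^13 = 1 − 0.013724 = 0.986276

0.9863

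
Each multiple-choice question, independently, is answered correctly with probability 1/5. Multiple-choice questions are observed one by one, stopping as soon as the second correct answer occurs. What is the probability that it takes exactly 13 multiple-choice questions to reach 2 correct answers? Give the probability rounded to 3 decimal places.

0.041

Y = trial on which the second success occurs; negative binomial, r=2, p=0.20.
P(Y=13) = C(12,1) · p^2 · (1−p)^11
= 12 · 0.04 · 0.085899 = 0.04123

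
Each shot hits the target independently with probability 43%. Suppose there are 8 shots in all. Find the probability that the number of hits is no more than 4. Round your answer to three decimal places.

0.776

X ~ Binomial(8, 0.43); P(X ≤ 4) = Σ C(8,k) p^k (1−p)^(8−k) over k:
  k=0: C(8,0)·0.43^0·0.57^8 = 0.01114
  k=1: C(8,1)·0.43^1·0.57^7 = 0.06725
  k=2: C(8,2)·0.43^2·0.57^6 = 0.17756
  k=3: C(8,3)·0.43^3·0.57^5 = 0.26790
  k=4: C(8,4)·0.43^4·0.57^4 = 0.25262
Total = 0.77647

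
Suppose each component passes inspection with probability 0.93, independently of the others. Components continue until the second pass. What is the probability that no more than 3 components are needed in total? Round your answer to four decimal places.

0.9860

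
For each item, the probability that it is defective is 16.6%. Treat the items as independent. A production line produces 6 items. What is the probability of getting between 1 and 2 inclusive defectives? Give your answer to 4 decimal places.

X ~ Binomial(6, 0.166); P(1 ≤ X ≤ 2) = Σ C(6,k) p^k (1−p)^(6−k) over k:
  k=1: C(6,1)·0.166^1·0.834^5 = 0.401874
  k=2: C(6,2)·0.166^2·0.834^4 = 0.199973
Total = 0.601847

0.6018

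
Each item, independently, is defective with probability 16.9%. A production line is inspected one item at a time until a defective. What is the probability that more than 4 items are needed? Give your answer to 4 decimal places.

0.4769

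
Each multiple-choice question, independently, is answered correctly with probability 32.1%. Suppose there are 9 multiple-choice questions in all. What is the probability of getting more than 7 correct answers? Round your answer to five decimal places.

0.00073

X ~ Binomial(9, 0.321); P(X ≥ 8) = Σ C(9,k) p^k (1−p)^(9−k) over k:
  k=8: C(9,8)·0.321^8·0.679^1 = 0.0006889
  k=9: C(9,9)·0.321^9·0.679^0 = 0.0000362
Total = 0.0007251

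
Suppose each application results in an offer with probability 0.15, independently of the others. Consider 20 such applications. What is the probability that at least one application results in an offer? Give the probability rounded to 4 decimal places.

0.9612

P(at least one) = 1 − P(none) = 1 − (1 − 0.15)^20
= 1 − 0.038760 = 0.961240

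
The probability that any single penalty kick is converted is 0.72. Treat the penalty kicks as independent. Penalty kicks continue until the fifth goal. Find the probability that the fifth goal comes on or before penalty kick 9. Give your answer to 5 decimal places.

Finishing within 9 penalty kicks ⇔ at least 5 successes in the first 9. With X ~ Binomial(9, 0.72), P(Y ≤ 9) = 1 − P(X ≤ 4).
  k=0: C(9,0)·0.72^0·0.28^9 = 0.0000106
  k=1: C(9,1)·0.72^1·0.28^8 = 0.0002448
  k=2: C(9,2)·0.72^2·0.28^7 = 0.0025181
  k=3: C(9,3)·0.72^3·0.28^6 = 0.0151086
  k=4: C(9,4)·0.72^4·0.28^5 = 0.0582761
1 − 0.0761583 = 0.9238417

0.92384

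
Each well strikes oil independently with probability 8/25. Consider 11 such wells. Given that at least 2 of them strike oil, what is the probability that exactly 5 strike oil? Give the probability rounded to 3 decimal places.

0.168

X ~ Binomial(11, 0.32). Want P(X=5 | X≥2) = P(X=5) / P(X≥2).
P(X=5) = C(11,5)·0.32^5·0.68^6 = 0.15327
P(X≥2) = 1 − 0.01437 − 0.07441 = 0.91122
Ratio = 0.15327 / 0.91122 = 0.16820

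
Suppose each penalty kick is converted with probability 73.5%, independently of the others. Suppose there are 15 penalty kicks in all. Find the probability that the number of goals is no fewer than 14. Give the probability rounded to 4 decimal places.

0.0632

X ~ Binomial(15, 0.735); P(X ≥ 14) = Σ C(15,k) p^k (1−p)^(15−k) over k:
  k=14: C(15,14)·0.735^14·0.265^1 = 0.053378
  k=15: C(15,15)·0.735^15·0.265^0 = 0.009870
Total = 0.063248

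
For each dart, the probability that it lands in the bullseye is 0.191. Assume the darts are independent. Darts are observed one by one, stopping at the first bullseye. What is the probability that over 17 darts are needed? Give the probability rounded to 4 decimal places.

Y = number of darts to the first success; geometric, p = 0.191.
P(Y > 17) = P(first 17 all fail) = (1−p)^17 = 0.027235

0.0272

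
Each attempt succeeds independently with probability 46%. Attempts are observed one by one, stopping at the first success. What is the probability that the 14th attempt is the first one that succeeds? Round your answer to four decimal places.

Geometric (trials to first success), p = 0.46.
P(Y = 14) = (1−p)^13 · p = 0.00033199 · 0.46 = 0.000153

0.0002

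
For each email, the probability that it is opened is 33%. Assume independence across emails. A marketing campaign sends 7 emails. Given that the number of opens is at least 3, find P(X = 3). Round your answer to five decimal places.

X ~ Binomial(7, 0.33). Want P(X=3 | X≥3) = P(X=3) / P(X≥3).
P(X=3) = C(7,3)·0.33^3·0.67^4 = 0.2534598
P(X≥3) = 1 − 0.0606071 − 0.2089589 − 0.3087601 = 0.4216739
Ratio = 0.2534598 / 0.4216739 = 0.6010801

0.60108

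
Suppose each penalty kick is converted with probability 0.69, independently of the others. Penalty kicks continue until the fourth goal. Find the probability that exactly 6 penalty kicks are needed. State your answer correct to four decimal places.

Y = trial on which the fourth success occurs; negative binomial, r=4, p=0.69.
P(Y=6) = C(5,3) · p^4 · (1−p)^2
= 10 · 0.22667 · 0.0961 = 0.217831

0.2178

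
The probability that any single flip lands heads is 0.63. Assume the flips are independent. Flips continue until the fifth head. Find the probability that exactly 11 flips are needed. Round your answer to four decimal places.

Y = trial on which the fifth success occurs; negative binomial, r=5, p=0.63.
P(Y=11) = C(10,4) · p^5 · (1−p)^6
= 210 · 0.099244 · 0.0025657 = 0.053473

0.0535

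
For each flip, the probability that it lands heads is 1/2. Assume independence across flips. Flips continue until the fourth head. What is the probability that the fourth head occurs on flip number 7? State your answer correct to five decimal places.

0.15625

Y = trial on which the fourth success occurs; negative binomial, r=4, p=0.50.
P(Y=7) = C(6,3) · p^4 · (1−p)^3
= 20 · 0.0625 · 0.125 = 0.1562500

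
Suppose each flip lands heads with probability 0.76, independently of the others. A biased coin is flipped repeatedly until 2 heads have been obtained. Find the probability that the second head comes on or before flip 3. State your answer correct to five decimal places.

Finishing within 3 flips ⇔ at least 2 successes in the first 3. With X ~ Binomial(3, 0.76), P(Y ≤ 3) = 1 − P(X ≤ 1).
  k=0: C(3,0)·0.76^0·0.24^3 = 0.0138240
  k=1: C(3,1)·0.76^1·0.24^2 = 0.1313280
1 − 0.1451520 = 0.8548480

0.85485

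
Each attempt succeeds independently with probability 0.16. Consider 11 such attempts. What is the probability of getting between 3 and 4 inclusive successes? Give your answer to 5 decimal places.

0.23134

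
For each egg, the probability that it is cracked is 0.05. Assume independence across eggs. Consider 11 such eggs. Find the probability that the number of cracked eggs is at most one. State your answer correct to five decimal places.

0.89811

X ~ Binomial(11, 0.05); P(X ≤ 1) = Σ C(11,k) p^k (1−p)^(11−k) over k:
  k=0: C(11,0)·0.05^0·0.95^11 = 0.5688001
  k=1: C(11,1)·0.05^1·0.95^10 = 0.3293053
Total = 0.8981054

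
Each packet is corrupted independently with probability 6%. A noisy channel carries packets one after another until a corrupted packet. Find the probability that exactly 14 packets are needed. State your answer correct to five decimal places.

0.02684

Geometric (trials to first success), p = 0.06.
P(Y = 14) = (1−p)^13 · p = 0.44737 · 0.06 = 0.0268419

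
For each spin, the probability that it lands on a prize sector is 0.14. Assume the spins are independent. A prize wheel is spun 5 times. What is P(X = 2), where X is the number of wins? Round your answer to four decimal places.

0.1247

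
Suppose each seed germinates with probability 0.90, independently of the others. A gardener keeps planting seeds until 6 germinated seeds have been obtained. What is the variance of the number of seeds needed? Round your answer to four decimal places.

0.7407

Y = total seeds until the sixth success; negative binomial with r=6, p=0.90.
Var(Y) = r(1−p)/p² = 6·0.10 / 0.90² = 0.740741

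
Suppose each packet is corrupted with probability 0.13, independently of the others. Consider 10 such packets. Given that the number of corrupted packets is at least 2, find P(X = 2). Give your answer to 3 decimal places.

0.656

X ~ Binomial(10, 0.13). Want P(X=2 | X≥2) = P(X=2) / P(X≥2).
P(X=2) = C(10,2)·0.13^2·0.87^8 = 0.24960
P(X≥2) = 1 − 0.24842 − 0.37121 = 0.38037
Ratio = 0.24960 / 0.38037 = 0.65622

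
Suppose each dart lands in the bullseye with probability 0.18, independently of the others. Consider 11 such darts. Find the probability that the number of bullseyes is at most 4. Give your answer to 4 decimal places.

0.9666

X ~ Binomial(11, 0.18); P(X ≤ 4) = Σ C(11,k) p^k (1−p)^(11−k) over k:
  k=0: C(11,0)·0.18^0·0.82^11 = 0.112707
  k=1: C(11,1)·0.18^1·0.82^10 = 0.272147
  k=2: C(11,2)·0.18^2·0.82^9 = 0.298698
  k=3: C(11,3)·0.18^3·0.82^8 = 0.196704
  k=4: C(11,4)·0.18^4·0.82^7 = 0.086358
Total = 0.966614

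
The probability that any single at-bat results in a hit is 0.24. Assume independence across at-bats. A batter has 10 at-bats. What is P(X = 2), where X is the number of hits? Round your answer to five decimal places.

0.28850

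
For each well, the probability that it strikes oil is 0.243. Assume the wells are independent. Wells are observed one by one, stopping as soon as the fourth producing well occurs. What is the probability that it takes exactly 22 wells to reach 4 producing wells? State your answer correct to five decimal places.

Y = trial on which the fourth success occurs; negative binomial, r=4, p=0.243.
P(Y=22) = C(21,3) · p^4 · (1−p)^18
= 1330 · 0.0034868 · 0.0066639 = 0.0309031

0.03090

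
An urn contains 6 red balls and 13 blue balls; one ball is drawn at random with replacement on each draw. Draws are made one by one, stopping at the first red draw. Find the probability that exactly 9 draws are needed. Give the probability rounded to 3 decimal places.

0.015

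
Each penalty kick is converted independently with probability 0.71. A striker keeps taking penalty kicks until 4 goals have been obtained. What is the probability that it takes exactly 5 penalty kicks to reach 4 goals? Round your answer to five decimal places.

0.29478

Y = trial on which the fourth success occurs; negative binomial, r=4, p=0.71.
P(Y=5) = C(4,3) · p^4 · (1−p)^1
= 4 · 0.25412 · 0.29 = 0.2947755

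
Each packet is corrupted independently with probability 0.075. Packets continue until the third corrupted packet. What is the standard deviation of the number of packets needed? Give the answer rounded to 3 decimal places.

Y = total packets until the third success; negative binomial with r=3, p=0.075.
SD(Y) = √[r(1−p)/p²] = √(493.33333) = 22.21111

22.211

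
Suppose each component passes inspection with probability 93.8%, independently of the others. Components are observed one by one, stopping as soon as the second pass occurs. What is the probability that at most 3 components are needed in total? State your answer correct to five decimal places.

0.98894

Finishing within 3 components ⇔ at least 2 successes in the first 3. With X ~ Binomial(3, 0.938), P(Y ≤ 3) = 1 − P(X ≤ 1).
  k=0: C(3,0)·0.938^0·0.062^3 = 0.0002383
  k=1: C(3,1)·0.938^1·0.062^2 = 0.0108170
1 − 0.0110553 = 0.9889447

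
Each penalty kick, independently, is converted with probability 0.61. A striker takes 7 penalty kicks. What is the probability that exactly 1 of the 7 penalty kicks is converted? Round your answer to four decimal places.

0.0150

X ~ Binomial(n=7, p=0.61).
P(X=1) = C(7,1) · p^1 · (1−p)^6
= 7 · 0.61 · 0.0035187 = 0.015025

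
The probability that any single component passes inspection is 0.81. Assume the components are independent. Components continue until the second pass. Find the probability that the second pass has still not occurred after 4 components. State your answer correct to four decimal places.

Needing more than 4 components ⇔ fewer than 2 successes in the first 4. With X ~ Binomial(4, 0.81), P(Y > 4) = P(X ≤ 1).
  k=0: C(4,0)·0.81^0·0.19^4 = 0.001303
  k=1: C(4,1)·0.81^1·0.19^3 = 0.022223
P(X ≤ 1) = 0.023526

0.0235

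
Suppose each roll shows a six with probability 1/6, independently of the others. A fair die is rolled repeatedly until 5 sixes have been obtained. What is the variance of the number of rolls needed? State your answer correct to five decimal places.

150.00000

Y = total rolls until the fifth success; negative binomial with r=5, p=0.166667.
Var(Y) = r(1−p)/p² = 5·0.833333 / 0.166667² = 150.0000000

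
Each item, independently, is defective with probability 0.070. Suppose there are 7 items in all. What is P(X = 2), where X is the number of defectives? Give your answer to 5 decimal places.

0.07159

X ~ Binomial(n=7, p=0.07).
P(X=2) = C(7,2) · p^2 · (1−p)^5
= 21 · 0.0049 · 0.69569 = 0.0715863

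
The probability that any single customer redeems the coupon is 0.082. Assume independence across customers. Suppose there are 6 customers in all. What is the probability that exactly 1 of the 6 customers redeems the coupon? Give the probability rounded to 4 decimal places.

0.3208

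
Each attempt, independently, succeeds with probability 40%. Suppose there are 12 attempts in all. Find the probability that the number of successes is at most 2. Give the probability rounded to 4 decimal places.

0.0834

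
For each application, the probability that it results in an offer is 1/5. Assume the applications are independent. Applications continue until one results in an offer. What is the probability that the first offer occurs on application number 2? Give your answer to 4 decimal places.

0.1600

Geometric (trials to first success), p = 0.20.
P(Y = 2) = (1−p)^1 · p = 0.8 · 0.20 = 0.160000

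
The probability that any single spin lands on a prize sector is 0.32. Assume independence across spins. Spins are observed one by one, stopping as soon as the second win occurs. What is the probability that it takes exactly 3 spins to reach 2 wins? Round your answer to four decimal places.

Y = trial on which the second success occurs; negative binomial, r=2, p=0.32.
P(Y=3) = C(2,1) · p^2 · (1−p)^1
= 2 · 0.1024 · 0.68 = 0.139264

0.1393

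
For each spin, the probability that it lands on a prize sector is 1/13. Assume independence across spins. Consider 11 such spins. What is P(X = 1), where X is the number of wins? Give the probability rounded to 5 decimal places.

0.38004

X ~ Binomial(n=11, p=0.076923).
P(X=1) = C(11,1) · p^1 · (1−p)^10
= 11 · 0.076923 · 0.44914 = 0.3800391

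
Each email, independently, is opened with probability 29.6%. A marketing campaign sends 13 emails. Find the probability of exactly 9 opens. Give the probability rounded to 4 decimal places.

0.0031

X ~ Binomial(n=13, p=0.296).
P(X=9) = C(13,9) · p^9 · (1−p)^4
= 715 · 1.7443e-05 · 0.24564 = 0.003064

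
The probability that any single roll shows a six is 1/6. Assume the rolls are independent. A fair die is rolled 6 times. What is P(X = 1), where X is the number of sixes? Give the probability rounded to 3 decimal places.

0.402

X ~ Binomial(n=6, p=0.166667).
P(X=1) = C(6,1) · p^1 · (1−p)^5
= 6 · 0.16667 · 0.40188 = 0.40188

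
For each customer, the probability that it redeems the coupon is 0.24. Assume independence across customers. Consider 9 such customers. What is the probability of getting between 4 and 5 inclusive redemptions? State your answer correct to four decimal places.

X ~ Binomial(9, 0.24); P(4 ≤ X ≤ 5) = Σ C(9,k) p^k (1−p)^(9−k) over k:
  k=4: C(9,4)·0.24^4·0.76^5 = 0.105995
  k=5: C(9,5)·0.24^5·0.76^4 = 0.033472
Total = 0.139466

0.1395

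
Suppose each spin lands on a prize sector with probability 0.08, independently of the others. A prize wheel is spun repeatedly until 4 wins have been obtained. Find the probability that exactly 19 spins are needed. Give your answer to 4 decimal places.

Y = trial on which the fourth success occurs; negative binomial, r=4, p=0.08.
P(Y=19) = C(18,3) · p^4 · (1−p)^15
= 816 · 4.096e-05 · 0.2863 = 0.009569

0.0096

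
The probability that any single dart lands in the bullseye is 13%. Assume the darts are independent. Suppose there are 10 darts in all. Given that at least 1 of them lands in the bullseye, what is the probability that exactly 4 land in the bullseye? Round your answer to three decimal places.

0.035

X ~ Binomial(10, 0.13). Want P(X=4 | X≥1) = P(X=4) / P(X≥1).
P(X=4) = C(10,4)·0.13^4·0.87^6 = 0.02601
P(X≥1) = 1 − 0.24842 = 0.75158
Ratio = 0.02601 / 0.75158 = 0.03460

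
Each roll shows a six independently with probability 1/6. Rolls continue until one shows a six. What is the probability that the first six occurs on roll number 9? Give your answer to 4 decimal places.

0.0388

Geometric (trials to first success), p = 0.166667.
P(Y = 9) = (1−p)^8 · p = 0.23257 · 0.166667 = 0.038761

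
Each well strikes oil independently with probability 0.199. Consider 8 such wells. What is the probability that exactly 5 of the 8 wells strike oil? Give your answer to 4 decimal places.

0.0090

X ~ Binomial(n=8, p=0.199).
P(X=5) = C(8,5) · p^5 · (1−p)^3
= 56 · 0.00031208 · 0.51392 = 0.008982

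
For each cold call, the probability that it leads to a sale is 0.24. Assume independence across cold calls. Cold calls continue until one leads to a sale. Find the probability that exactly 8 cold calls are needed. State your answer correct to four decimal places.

Geometric (trials to first success), p = 0.24.
P(Y = 8) = (1−p)^7 · p = 0.14645 · 0.24 = 0.035148

0.0351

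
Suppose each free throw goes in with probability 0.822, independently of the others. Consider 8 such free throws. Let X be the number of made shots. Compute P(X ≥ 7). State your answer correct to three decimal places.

X ~ Binomial(8, 0.822); P(X ≥ 7) = Σ C(8,k) p^k (1−p)^(8−k) over k:
  k=7: C(8,7)·0.822^7·0.178^1 = 0.36109
  k=8: C(8,8)·0.822^8·0.178^0 = 0.20844
Total = 0.56952

0.570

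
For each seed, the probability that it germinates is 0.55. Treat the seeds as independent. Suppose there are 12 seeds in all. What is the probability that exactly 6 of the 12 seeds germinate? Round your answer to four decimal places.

X ~ Binomial(n=12, p=0.55).
P(X=6) = C(12,6) · p^6 · (1−p)^6
= 924 · 0.027681 · 0.0083038 = 0.212385

0.2124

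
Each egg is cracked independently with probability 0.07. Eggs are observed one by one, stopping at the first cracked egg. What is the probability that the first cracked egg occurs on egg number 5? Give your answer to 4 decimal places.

0.0524

Geometric (trials to first success), p = 0.07.
P(Y = 5) = (1−p)^4 · p = 0.74805 · 0.07 = 0.052364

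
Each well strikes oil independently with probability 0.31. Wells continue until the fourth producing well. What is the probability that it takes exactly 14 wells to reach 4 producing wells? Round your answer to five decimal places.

Y = trial on which the fourth success occurs; negative binomial, r=4, p=0.31.
P(Y=14) = C(13,3) · p^4 · (1−p)^10
= 286 · 0.0092352 · 0.024462 = 0.0646106

0.06461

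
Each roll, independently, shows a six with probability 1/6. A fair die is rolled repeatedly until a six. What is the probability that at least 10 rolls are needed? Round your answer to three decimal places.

Y = number of rolls to the first success; geometric, p = 0.166667.
P(Y > 9) = P(first 9 all fail) = (1−p)^9 = 0.19381

0.194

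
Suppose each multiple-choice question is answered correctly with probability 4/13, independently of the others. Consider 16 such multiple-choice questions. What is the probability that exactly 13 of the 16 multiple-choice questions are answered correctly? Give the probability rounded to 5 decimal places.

0.00004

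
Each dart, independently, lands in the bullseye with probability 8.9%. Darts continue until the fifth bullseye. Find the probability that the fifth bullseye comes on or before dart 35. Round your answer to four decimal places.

0.1969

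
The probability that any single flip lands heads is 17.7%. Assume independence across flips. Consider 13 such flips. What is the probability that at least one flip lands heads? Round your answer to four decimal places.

0.9205

P(at least one) = 1 − P(none) = 1 − (1 − 0.177)^13
= 1 − 0.079469 = 0.920531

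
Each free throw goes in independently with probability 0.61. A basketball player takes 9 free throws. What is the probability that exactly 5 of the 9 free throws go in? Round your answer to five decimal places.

X ~ Binomial(n=9, p=0.61).
P(X=5) = C(9,5) · p^5 · (1−p)^4
= 126 · 0.08446 · 0.023134 = 0.2461944

0.24619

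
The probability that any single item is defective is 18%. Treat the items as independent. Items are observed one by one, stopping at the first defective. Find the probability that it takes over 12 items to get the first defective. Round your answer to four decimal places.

Y = number of items to the first success; geometric, p = 0.18.
P(Y > 12) = P(first 12 all fail) = (1−p)^12 = 0.092420

0.0924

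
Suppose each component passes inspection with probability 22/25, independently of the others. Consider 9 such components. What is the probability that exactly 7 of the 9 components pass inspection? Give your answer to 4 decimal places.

X ~ Binomial(n=9, p=0.88).
P(X=7) = C(9,7) · p^7 · (1−p)^2
= 36 · 0.40868 · 0.0144 = 0.211857

0.2119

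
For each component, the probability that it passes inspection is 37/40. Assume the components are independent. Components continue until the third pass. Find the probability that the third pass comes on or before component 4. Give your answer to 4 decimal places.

Finishing within 4 components ⇔ at least 3 successes in the first 4. With X ~ Binomial(4, 0.925), P(Y ≤ 4) = 1 − P(X ≤ 2).
  k=0: C(4,0)·0.925^0·0.075^4 = 0.000032
  k=1: C(4,1)·0.925^1·0.075^3 = 0.001561
  k=2: C(4,2)·0.925^2·0.075^2 = 0.028877
1 − 0.030470 = 0.969530

0.9695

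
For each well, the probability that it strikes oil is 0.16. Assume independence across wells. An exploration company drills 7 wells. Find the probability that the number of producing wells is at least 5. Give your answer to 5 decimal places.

0.00166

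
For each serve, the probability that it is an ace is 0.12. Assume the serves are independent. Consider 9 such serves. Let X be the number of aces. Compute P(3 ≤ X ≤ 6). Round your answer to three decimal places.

X ~ Binomial(9, 0.12); P(3 ≤ X ≤ 6) = Σ C(9,k) p^k (1−p)^(9−k) over k:
  k=3: C(9,3)·0.12^3·0.88^6 = 0.06741
  k=4: C(9,4)·0.12^4·0.88^5 = 0.01379
  k=5: C(9,5)·0.12^5·0.88^4 = 0.00188
  k=6: C(9,6)·0.12^6·0.88^3 = 0.00017
Total = 0.08325

0.083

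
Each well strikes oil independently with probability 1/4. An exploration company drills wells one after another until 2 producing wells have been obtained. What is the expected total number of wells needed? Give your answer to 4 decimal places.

Y = total wells until the second success; negative binomial with r=2, p=0.25.
E[Y] = r / p = 2 / 0.25 = 8.000000

8.0000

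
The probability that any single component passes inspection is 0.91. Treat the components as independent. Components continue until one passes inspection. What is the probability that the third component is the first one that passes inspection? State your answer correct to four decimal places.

0.0074

Geometric (trials to first success), p = 0.91.
P(Y = 3) = (1−p)^2 · p = 0.0081 · 0.91 = 0.007371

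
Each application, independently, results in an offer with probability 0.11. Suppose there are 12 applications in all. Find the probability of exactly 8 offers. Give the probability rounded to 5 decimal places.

0.00001

X ~ Binomial(n=12, p=0.11).
P(X=8) = C(12,8) · p^8 · (1−p)^4
= 495 · 2.1436e-08 · 0.62742 = 0.0000067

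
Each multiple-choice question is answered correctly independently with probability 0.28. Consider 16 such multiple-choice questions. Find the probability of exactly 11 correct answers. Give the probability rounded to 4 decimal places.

0.0007

X ~ Binomial(n=16, p=0.28).
P(X=11) = C(16,11) · p^11 · (1−p)^5
= 4368 · 8.2935e-07 · 0.19349 = 0.000701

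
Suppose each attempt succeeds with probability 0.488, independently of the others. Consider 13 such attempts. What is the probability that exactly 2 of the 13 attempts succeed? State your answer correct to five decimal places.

X ~ Binomial(n=13, p=0.488).
P(X=2) = C(13,2) · p^2 · (1−p)^11
= 78 · 0.23814 · 0.00063383 = 0.0117735

0.01177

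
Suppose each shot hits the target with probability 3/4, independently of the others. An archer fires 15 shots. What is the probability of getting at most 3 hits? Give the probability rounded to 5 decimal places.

0.00001

X ~ Binomial(15, 0.75); P(X ≤ 3) = Σ C(15,k) p^k (1−p)^(15−k) over k:
  k=0: C(15,0)·0.75^0·0.25^15 = 0.0000000
  k=1: C(15,1)·0.75^1·0.25^14 = 0.0000000
  k=2: C(15,2)·0.75^2·0.25^13 = 0.0000009
  k=3: C(15,3)·0.75^3·0.25^12 = 0.0000114
Total = 0.0000124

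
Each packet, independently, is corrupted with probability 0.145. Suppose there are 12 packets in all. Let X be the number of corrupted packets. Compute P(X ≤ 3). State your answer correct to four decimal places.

X ~ Binomial(12, 0.145); P(X ≤ 3) = Σ C(12,k) p^k (1−p)^(12−k) over k:
  k=0: C(12,0)·0.145^0·0.855^12 = 0.152614
  k=1: C(12,1)·0.145^1·0.855^11 = 0.310582
  k=2: C(12,2)·0.145^2·0.855^10 = 0.289695
  k=3: C(12,3)·0.145^3·0.855^9 = 0.163765
Total = 0.916656

0.9167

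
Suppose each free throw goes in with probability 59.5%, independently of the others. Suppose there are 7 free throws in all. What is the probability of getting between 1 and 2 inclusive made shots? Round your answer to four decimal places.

0.0994

X ~ Binomial(7, 0.595); P(1 ≤ X ≤ 2) = Σ C(7,k) p^k (1−p)^(7−k) over k:
  k=1: C(7,1)·0.595^1·0.405^6 = 0.018380
  k=2: C(7,2)·0.595^2·0.405^5 = 0.081008
Total = 0.099388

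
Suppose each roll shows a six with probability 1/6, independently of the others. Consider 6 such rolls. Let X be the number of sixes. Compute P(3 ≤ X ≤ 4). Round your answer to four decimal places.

0.0616

X ~ Binomial(6, 0.166667); P(3 ≤ X ≤ 4) = Σ C(6,k) p^k (1−p)^(6−k) over k:
  k=3: C(6,3)·0.166667^3·0.833333^3 = 0.053584
  k=4: C(6,4)·0.166667^4·0.833333^2 = 0.008038
Total = 0.061621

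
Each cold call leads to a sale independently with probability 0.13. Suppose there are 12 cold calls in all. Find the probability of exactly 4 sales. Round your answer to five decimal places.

X ~ Binomial(n=12, p=0.13).
P(X=4) = C(12,4) · p^4 · (1−p)^8
= 495 · 0.00028561 · 0.32821 = 0.0464016

0.04640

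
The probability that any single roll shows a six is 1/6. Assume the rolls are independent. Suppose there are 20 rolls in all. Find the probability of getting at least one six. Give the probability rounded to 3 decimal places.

0.974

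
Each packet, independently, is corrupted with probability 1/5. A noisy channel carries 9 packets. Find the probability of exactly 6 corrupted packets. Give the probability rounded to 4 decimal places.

X ~ Binomial(n=9, p=0.20).
P(X=6) = C(9,6) · p^6 · (1−p)^3
= 84 · 6.4e-05 · 0.512 = 0.002753

0.0028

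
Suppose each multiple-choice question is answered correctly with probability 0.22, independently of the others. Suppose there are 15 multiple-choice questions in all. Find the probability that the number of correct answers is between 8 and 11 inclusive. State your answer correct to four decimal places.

X ~ Binomial(15, 0.22); P(8 ≤ X ≤ 11) = Σ C(15,k) p^k (1−p)^(15−k) over k:
  k=8: C(15,8)·0.22^8·0.78^7 = 0.006203
  k=9: C(15,9)·0.22^9·0.78^6 = 0.001361
  k=10: C(15,10)·0.22^10·0.78^5 = 0.000230
  k=11: C(15,11)·0.22^11·0.78^4 = 0.000030
Total = 0.007823

0.0078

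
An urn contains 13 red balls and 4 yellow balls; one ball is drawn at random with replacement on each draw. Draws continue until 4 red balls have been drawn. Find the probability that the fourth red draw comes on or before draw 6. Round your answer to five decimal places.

Finishing within 6 draws ⇔ at least 4 successes in the first 6. With X ~ Binomial(6, 0.764706), P(Y ≤ 6) = 1 − P(X ≤ 3).
  k=0: C(6,0)·0.764706^0·0.235294^6 = 0.0001697
  k=1: C(6,1)·0.764706^1·0.235294^5 = 0.0033090
  k=2: C(6,2)·0.764706^2·0.235294^4 = 0.0268859
  k=3: C(6,3)·0.764706^3·0.235294^3 = 0.1165055
1 − 0.1468701 = 0.8531299

0.85313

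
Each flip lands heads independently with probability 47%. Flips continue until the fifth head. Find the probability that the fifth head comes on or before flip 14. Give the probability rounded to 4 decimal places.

0.8678

Finishing within 14 flips ⇔ at least 5 successes in the first 14. With X ~ Binomial(14, 0.47), P(Y ≤ 14) = 1 − P(X ≤ 4).
  k=0: C(14,0)·0.47^0·0.53^14 = 0.000138
  k=1: C(14,1)·0.47^1·0.53^13 = 0.001713
  k=2: C(14,2)·0.47^2·0.53^12 = 0.009875
  k=3: C(14,3)·0.47^3·0.53^11 = 0.035029
  k=4: C(14,4)·0.47^4·0.53^10 = 0.085425
1 − 0.132180 = 0.867820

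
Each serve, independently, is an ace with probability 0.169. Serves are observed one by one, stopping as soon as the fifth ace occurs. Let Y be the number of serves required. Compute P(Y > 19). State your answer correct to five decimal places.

0.79288

Needing more than 19 serves ⇔ fewer than 5 successes in the first 19. With X ~ Binomial(19, 0.169), P(Y > 19) = P(X ≤ 4).
  k=0: C(19,0)·0.169^0·0.831^19 = 0.0296770
  k=1: C(19,1)·0.169^1·0.831^18 = 0.1146724
  k=2: C(19,2)·0.169^2·0.831^17 = 0.2098877
  k=3: C(19,3)·0.169^3·0.831^16 = 0.2418802
  k=4: C(19,4)·0.169^4·0.831^15 = 0.1967641
P(X ≤ 4) = 0.7928813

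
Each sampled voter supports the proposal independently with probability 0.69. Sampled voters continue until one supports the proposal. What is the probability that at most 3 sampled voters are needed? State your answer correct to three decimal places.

Y = number of sampled voters to the first success; geometric, p = 0.69.
P(Y ≤ 3) = 1 − (1−p)^3 = 1 − 0.02979 = 0.97021

0.970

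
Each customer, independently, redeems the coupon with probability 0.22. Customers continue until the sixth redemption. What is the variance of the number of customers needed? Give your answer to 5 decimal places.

Y = total customers until the sixth success; negative binomial with r=6, p=0.22.
Var(Y) = r(1−p)/p² = 6·0.78 / 0.22² = 96.6942149

96.69421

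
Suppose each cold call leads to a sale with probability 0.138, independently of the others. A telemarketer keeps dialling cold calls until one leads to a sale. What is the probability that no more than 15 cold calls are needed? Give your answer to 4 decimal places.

Y = number of cold calls to the first success; geometric, p = 0.138.
P(Y ≤ 15) = 1 − (1−p)^15 = 1 − 0.107798 = 0.892202

0.8922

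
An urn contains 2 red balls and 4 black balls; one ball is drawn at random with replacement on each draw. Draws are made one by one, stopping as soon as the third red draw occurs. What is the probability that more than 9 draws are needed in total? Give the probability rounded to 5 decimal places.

Needing more than 9 draws ⇔ fewer than 3 successes in the first 9. With X ~ Binomial(9, 0.333333), P(Y > 9) = P(X ≤ 2).
  k=0: C(9,0)·0.333333^0·0.666667^9 = 0.0260123
  k=1: C(9,1)·0.333333^1·0.666667^8 = 0.1170553
  k=2: C(9,2)·0.333333^2·0.666667^7 = 0.2341107
P(X ≤ 2) = 0.3771783

0.37718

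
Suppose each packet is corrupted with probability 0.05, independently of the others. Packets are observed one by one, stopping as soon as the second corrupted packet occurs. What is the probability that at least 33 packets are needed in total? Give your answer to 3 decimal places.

Needing more than 32 packets ⇔ fewer than 2 successes in the first 32. With X ~ Binomial(32, 0.05), P(Y > 32) = P(X ≤ 1).
  k=0: C(32,0)·0.05^0·0.95^32 = 0.19371
  k=1: C(32,1)·0.05^1·0.95^31 = 0.32625
P(X ≤ 1) = 0.51996

0.520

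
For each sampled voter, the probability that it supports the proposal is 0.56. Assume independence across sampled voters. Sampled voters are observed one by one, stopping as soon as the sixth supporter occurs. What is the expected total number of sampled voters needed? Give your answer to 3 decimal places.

10.714

Y = total sampled voters until the sixth success; negative binomial with r=6, p=0.56.
E[Y] = r / p = 6 / 0.56 = 10.71429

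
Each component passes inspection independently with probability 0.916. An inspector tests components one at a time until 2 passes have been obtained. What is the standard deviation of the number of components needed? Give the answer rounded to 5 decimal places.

0.44747

Y = total components until the second success; negative binomial with r=2, p=0.916.
SD(Y) = √[r(1−p)/p²] = √(0.2002250) = 0.4474651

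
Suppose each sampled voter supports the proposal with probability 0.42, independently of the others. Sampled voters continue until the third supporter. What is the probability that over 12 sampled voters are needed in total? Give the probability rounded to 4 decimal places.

0.0642

Needing more than 12 sampled voters ⇔ fewer than 3 successes in the first 12. With X ~ Binomial(12, 0.42), P(Y > 12) = P(X ≤ 2).
  k=0: C(12,0)·0.42^0·0.58^12 = 0.001449
  k=1: C(12,1)·0.42^1·0.58^11 = 0.012593
  k=2: C(12,2)·0.42^2·0.58^10 = 0.050156
P(X ≤ 2) = 0.064198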